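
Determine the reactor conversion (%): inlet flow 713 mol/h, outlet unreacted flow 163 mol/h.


X = (F_in - F_out) / F_in * 100
Moles reacted = 713 - 163 = 550
X = 550 / 713 * 100
= 0.7714 * 100
= 77.14 %

77.14 %


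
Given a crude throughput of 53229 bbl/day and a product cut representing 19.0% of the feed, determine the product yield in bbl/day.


Crude throughput = 53229 bbl/day
Fraction yield = 19.0%
yield = throughput * fraction / 100
yield = 53229 * 19.0 / 100 = 10113.51

10113.51 bbl/day


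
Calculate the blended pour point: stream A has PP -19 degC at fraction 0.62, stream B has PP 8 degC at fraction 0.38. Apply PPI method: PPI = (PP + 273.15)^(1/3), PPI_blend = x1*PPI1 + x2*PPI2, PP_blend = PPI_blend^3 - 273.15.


PPI_1 = (-19 + 273.15)^(1/3) = 6.334272
PPI_2 = (8 + 273.15)^(1/3) = 6.551077
PPI_blend = 0.62 * 6.334272 + 0.38 * 6.551077 = 6.416658
PP_blend = 6.416658^3 - 273.15 = 264.1963 - 273.15 = -8.95

-8.95 degC


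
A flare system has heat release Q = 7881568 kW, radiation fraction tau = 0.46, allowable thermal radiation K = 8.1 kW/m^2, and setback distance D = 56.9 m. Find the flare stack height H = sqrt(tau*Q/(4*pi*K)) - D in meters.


tau*Q/(4*pi*K) = 0.46 * 7881568 / (4 * pi * 8.1) = 35618.5
sqrt(35618.5) = 188.729
H = 188.729 - 56.9 = 131.8

131.8 m


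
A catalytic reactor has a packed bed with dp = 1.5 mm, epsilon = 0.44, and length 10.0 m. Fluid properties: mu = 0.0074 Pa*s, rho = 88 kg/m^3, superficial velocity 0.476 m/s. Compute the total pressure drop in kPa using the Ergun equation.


dp = 1.5 mm = 0.0015 m
Viscous term = 150*0.0074*0.476*(1-0.44)^2 / (0.0015^2*0.44^3) = 864501
Inertial term = 1.75*88*0.476^2*(1-0.44) / (0.0015*0.44^3) = 152923
dP/L = 864501 + 152923 = 1017420 Pa/m
dP = 1017420 * 10.0 / 1000 = 10170 kPa

10170 kPa


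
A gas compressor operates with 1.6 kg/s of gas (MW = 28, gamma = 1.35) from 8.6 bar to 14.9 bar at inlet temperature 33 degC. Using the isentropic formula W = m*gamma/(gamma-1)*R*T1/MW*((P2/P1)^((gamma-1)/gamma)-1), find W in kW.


Isentropic work: W = m*(gamma/(gamma-1))*(R*T1/MW)*((P2/P1)^((gamma-1)/gamma) - 1)
T1 = 33 + 273.15 = 306.15 K
Pressure ratio = 14.9 / 8.6 = 1.73256
Exponent = (1.35 - 1)/1.35 = 0.259259
(P2/P1)^exp - 1 = 1.73256^0.259259 - 1 = 0.15314
W = 1.6 * 1.35 / 0.35 * 8.314 * 306.15 / 28 * 0.15314 = 85.91

85.91 kW


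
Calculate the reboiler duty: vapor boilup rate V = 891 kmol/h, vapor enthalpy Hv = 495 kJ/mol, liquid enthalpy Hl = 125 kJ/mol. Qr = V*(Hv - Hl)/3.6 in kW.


Qr = 891 * (495 - 125) / 3.6 = 891 * 370 / 3.6 = 91580

91580 kW


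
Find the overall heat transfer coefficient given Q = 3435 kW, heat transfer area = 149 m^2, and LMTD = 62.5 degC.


From Q = U*A*LMTD, U = Q / (A * LMTD)
U = 3435 / (149 * 62.5) = 3435 / 9312.5 = 0.3689

0.3689 kW/(m^2*K)


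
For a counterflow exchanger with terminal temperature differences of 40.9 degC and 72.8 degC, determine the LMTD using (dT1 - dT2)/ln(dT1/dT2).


LMTD = (dT1 - dT2) / ln(dT1/dT2)
= (40.9 - 72.8) / ln(40.9 / 72.8) = -31.9 / -0.576586 = 55.33

55.33 degC


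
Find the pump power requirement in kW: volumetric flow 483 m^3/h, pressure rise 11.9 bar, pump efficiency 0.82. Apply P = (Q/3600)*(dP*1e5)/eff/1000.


Q = 483 / 3600 = 0.134167 m^3/s
P = 0.134167 * (11.9 * 1e5) / 0.82 / 1000 = 194.7

194.7 kW


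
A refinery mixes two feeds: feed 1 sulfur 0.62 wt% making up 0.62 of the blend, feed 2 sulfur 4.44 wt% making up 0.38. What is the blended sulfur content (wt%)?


Linear sulfur blending: S_blend = x1*S1 + x2*S2
Contribution 1: 0.62 * 0.62 = 0.3844 wt%
Contribution 2: 0.38 * 4.44 = 1.6872 wt%
S_blend = 0.3844 + 1.6872 = 2.0716

2.0716 wt%


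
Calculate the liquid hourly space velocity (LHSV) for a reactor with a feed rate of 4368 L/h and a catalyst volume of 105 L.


LHSV = volumetric feed rate / catalyst volume
= 4368 L/h / 105 L
= 41.60 h^-1

41.60 h^-1


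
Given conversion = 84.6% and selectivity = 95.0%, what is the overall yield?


Overall yield = conversion (%) * selectivity (%) / 100
Conversion = 84.6%, Selectivity = 95.0%
Y = 84.6 * 95.0 / 100
= 80.37 %

80.37 %


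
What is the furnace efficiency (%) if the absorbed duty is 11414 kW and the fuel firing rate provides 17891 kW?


Furnace efficiency = Q_absorbed / Q_fuel * 100
= 11414 / 17891 * 100 = 63.80

63.80 %


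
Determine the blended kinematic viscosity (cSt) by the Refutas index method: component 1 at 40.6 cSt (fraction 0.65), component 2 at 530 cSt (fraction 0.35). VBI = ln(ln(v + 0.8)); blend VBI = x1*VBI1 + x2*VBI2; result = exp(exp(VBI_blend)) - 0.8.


Refutas method: VBN_i = 14.534*ln(ln(visc_i + 0.8)) + 10.975, blended linearly by mass fraction; since VBN is linear in VBI_i = ln(ln(visc_i + 0.8)) and the fractions sum to 1, blend VBI directly: visc = exp(exp(VBI_blend)) - 0.8
VBI_1 = ln(ln(40.6 + 0.8)) = 1.31461
VBI_2 = ln(ln(530 + 0.8)) = 1.83648
VBI_blend = 0.65 * 1.31461 + 0.35 * 1.83648 = 1.49726
visc_blend = exp(exp(1.49726)) - 0.8 = 86.51

86.51 cSt


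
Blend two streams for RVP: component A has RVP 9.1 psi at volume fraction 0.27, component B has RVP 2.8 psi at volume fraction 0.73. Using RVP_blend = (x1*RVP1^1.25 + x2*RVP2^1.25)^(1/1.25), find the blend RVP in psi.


Chevron index: RVP_blend = (sum xi*RVPi^1.25)^(1/1.25)
RVP^1.25 terms: 0.27 * 9.1^1.25 + 0.73 * 2.8^1.25 = 6.91148
RVP_blend = 6.91148^(1/1.25) = 4.695

4.695 psi


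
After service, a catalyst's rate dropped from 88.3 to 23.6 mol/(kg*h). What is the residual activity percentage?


Activity (%) = (rate_used / rate_fresh) * 100
rate_used = 23.6, rate_fresh = 88.3
= (23.6 / 88.3) * 100
= 0.2673 * 100 = 26.73

26.73 %


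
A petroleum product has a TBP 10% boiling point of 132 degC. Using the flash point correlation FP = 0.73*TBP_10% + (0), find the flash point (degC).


FP = 0.73 * 132 + (0) = 96.36

96.36 degC


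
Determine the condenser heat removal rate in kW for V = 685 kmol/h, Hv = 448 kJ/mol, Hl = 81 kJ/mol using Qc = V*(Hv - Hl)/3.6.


Qc = 685 * (448 - 81) / 3.6 = 685 * 367 / 3.6 = 69830

69830 kW


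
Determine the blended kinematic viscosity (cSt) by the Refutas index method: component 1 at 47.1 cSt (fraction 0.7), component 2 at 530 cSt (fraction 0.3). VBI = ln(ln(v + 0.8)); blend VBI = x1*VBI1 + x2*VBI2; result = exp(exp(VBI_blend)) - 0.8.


Refutas method: VBN_i = 14.534*ln(ln(visc_i + 0.8)) + 10.975, blended linearly by mass fraction; since VBN is linear in VBI_i = ln(ln(visc_i + 0.8)) and the fractions sum to 1, blend VBI directly: visc = exp(exp(VBI_blend)) - 0.8
VBI_1 = ln(ln(47.1 + 0.8)) = 1.35303
VBI_2 = ln(ln(530 + 0.8)) = 1.83648
VBI_blend = 0.7 * 1.35303 + 0.3 * 1.83648 = 1.49806
visc_blend = exp(exp(1.49806)) - 0.8 = 86.82

86.82 cSt


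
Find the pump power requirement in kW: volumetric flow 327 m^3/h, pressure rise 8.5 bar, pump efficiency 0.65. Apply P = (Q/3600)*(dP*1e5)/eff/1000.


Q = 327 / 3600 = 0.0908333 m^3/s
P = 0.0908333 * (8.5 * 1e5) / 0.65 / 1000 = 118.8

118.8 kW


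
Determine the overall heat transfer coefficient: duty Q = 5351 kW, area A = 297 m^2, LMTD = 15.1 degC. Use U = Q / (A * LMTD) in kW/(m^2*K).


From Q = U*A*LMTD, U = Q / (A * LMTD)
U = 5351 / (297 * 15.1) = 5351 / 4484.7 = 1.193

1.193 kW/(m^2*K)


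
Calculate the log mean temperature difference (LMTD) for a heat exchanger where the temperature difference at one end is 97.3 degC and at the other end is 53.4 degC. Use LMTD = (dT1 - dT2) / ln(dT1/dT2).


LMTD = (dT1 - dT2) / ln(dT1/dT2)
= (97.3 - 53.4) / ln(97.3 / 53.4) = 43.9 / 0.599988 = 73.17

73.17 degC


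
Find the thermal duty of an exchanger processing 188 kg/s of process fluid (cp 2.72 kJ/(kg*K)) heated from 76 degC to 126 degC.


Q = m_dot * cp * delta_T
delta_T = 126 - 76 = 50 K
Q = 188 * 2.72 * 50
= 511.36 * 50
= 25568 kW

25568 kW


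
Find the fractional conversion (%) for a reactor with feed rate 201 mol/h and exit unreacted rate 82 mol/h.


X = (F_in - F_out) / F_in * 100
Moles reacted = 201 - 82 = 119
X = 119 / 201 * 100
= 0.5920 * 100
= 59.20 %

59.20 %


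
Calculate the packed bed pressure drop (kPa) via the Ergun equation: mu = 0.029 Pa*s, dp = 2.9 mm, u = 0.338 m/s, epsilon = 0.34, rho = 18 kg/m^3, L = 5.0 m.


dp = 2.9 mm = 0.0029 m
Viscous term = 150*0.029*0.338*(1-0.34)^2 / (0.0029^2*0.34^3) = 1937590
Inertial term = 1.75*18*0.338^2*(1-0.34) / (0.0029*0.34^3) = 20837.9
dP/L = 1937590 + 20837.9 = 1958430 Pa/m
dP = 1958430 * 5.0 / 1000 = 9792 kPa

9792 kPa


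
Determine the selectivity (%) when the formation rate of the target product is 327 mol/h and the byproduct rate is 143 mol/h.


Selectivity = desired / (desired + undesired) * 100
Total products = 327 + 143 = 470 mol/h
S = 327 / 470 * 100
= 0.6957 * 100
= 69.57 %

69.57 %


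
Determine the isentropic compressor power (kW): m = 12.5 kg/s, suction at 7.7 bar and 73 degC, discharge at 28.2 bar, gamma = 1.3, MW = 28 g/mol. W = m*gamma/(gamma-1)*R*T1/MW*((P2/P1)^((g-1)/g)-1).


Isentropic work: W = m*(gamma/(gamma-1))*(R*T1/MW)*((P2/P1)^((gamma-1)/gamma) - 1)
T1 = 73 + 273.15 = 346.15 K
Pressure ratio = 28.2 / 7.7 = 3.66234
Exponent = (1.3 - 1)/1.3 = 0.230769
(P2/P1)^exp - 1 = 3.66234^0.230769 - 1 = 0.349267
W = 12.5 * 1.3 / 0.3 * 8.314 * 346.15 / 28 * 0.349267 = 1944

1944 kW


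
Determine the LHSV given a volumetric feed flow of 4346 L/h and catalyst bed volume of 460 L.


LHSV = volumetric feed rate / catalyst volume
= 4346 L/h / 460 L
= 9.448 h^-1

9.448 h^-1


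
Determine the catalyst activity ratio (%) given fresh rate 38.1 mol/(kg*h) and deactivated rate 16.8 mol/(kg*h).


Activity (%) = (rate_used / rate_fresh) * 100
rate_used = 16.8, rate_fresh = 38.1
= (16.8 / 38.1) * 100
= 0.4409 * 100 = 44.09

44.09 %


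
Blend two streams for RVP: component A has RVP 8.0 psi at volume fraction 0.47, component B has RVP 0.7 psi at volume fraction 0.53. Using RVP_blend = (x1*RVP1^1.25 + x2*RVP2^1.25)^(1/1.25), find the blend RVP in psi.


Chevron index: RVP_blend = (sum xi*RVPi^1.25)^(1/1.25)
RVP^1.25 terms: 0.47 * 8.0^1.25 + 0.53 * 0.7^1.25 = 6.66289
RVP_blend = 6.66289^(1/1.25) = 4.560

4.560 psi


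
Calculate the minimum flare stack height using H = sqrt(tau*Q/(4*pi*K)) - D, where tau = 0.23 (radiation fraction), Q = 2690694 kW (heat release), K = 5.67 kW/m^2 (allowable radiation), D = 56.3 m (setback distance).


tau*Q/(4*pi*K) = 0.23 * 2690694 / (4 * pi * 5.67) = 8685.59
sqrt(8685.59) = 93.1965
H = 93.1965 - 56.3 = 36.90

36.90 m


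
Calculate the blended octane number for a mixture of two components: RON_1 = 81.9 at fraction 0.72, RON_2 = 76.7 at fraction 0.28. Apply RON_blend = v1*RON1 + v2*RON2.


Linear blending: RON_blend = sum(vi * RONi)
Contribution 1: 0.72 * 81.9 = 58.968
Contribution 2: 0.28 * 76.7 = 21.476
RON_blend = 58.968 + 21.476 = 80.444

80.444


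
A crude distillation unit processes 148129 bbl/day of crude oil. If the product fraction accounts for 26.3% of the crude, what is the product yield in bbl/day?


Crude throughput = 148129 bbl/day
Fraction yield = 26.3%
yield = throughput * fraction / 100
yield = 148129 * 26.3 / 100 = 38957.927

38957.927 bbl/day


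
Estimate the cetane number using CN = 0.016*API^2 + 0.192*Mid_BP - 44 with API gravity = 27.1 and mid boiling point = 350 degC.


CN = 0.016 * 27.1^2 + 0.192 * 350 - 44
CN = 11.75056 + 67.2 - 44 = 34.95056

34.95056


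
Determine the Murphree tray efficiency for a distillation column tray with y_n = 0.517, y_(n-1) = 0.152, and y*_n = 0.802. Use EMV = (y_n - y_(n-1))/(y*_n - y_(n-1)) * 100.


Murphree vapor efficiency: EMV = (y_n - y_(n-1)) / (y*_n - y_(n-1)) * 100
EMV = (0.517 - 0.152) / (0.802 - 0.152) * 100 = 0.365 / 0.65 * 100 = 56.15

56.15 %


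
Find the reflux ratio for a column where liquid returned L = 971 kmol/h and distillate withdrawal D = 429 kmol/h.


Reflux ratio definition: R = L / D (liquid returned / distillate withdrawn)
L = 971 kmol/h, D = 429 kmol/h
R = 971 / 429 = 2.263

2.263


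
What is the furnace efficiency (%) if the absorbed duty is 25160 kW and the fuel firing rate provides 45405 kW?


Furnace efficiency = Q_absorbed / Q_fuel * 100
= 25160 / 45405 * 100 = 55.41

55.41 %


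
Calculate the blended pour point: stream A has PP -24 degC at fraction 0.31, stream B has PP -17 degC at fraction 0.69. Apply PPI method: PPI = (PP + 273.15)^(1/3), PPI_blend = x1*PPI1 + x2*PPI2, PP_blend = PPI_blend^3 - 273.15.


PPI_1 = (-24 + 273.15)^(1/3) = 6.292458
PPI_2 = (-17 + 273.15)^(1/3) = 6.350844
PPI_blend = 0.31 * 6.292458 + 0.69 * 6.350844 = 6.332744
PP_blend = 6.332744^3 - 273.15 = 253.9661 - 273.15 = -19.18

-19.18 degC


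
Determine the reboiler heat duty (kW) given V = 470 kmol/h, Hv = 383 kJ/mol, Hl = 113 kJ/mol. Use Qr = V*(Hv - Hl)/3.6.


Qr = 470 * (383 - 113) / 3.6 = 470 * 270 / 3.6 = 35250

35250 kW


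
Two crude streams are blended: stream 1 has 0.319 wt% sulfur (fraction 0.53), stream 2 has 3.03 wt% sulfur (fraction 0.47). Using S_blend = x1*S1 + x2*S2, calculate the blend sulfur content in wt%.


Linear sulfur blending: S_blend = x1*S1 + x2*S2
Contribution 1: 0.53 * 0.319 = 0.16907 wt%
Contribution 2: 0.47 * 3.03 = 1.4241 wt%
S_blend = 0.16907 + 1.4241 = 1.59317

1.59317 wt%


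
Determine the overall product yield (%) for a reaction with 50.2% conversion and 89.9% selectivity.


Overall yield = conversion (%) * selectivity (%) / 100
Conversion = 50.2%, Selectivity = 89.9%
Y = 50.2 * 89.9 / 100
= 45.1298 %

45.1298 %


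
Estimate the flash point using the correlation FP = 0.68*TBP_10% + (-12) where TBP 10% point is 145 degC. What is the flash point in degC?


FP = 0.68 * 145 + (-12) = 86.6

86.6 degC


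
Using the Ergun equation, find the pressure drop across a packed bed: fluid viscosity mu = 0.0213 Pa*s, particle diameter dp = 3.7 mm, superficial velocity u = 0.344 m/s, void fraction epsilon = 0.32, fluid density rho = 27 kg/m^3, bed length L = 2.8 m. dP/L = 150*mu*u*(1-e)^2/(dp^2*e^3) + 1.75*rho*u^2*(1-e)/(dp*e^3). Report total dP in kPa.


dp = 3.7 mm = 0.0037 m
Viscous term = 150*0.0213*0.344*(1-0.32)^2 / (0.0037^2*0.32^3) = 1132910
Inertial term = 1.75*27*0.344^2*(1-0.32) / (0.0037*0.32^3) = 31360
dP/L = 1132910 + 31360 = 1164270 Pa/m
dP = 1164270 * 2.8 / 1000 = 3260 kPa

3260 kPa


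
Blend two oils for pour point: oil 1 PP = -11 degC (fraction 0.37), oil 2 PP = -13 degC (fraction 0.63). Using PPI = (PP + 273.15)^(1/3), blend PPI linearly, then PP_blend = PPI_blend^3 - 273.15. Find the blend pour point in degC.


PPI_1 = (-11 + 273.15)^(1/3) = 6.400049
PPI_2 = (-13 + 273.15)^(1/3) = 6.383731
PPI_blend = 0.37 * 6.400049 + 0.63 * 6.383731 = 6.389769
PP_blend = 6.389769^3 - 273.15 = 260.8888 - 273.15 = -12.26

-12.26 degC


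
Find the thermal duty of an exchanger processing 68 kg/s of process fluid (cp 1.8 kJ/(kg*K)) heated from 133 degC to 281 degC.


Q = m_dot * cp * delta_T
delta_T = 281 - 133 = 148 K
Q = 68 * 1.8 * 148
= 122.4 * 148
= 18115.2 kW

18115.2 kW


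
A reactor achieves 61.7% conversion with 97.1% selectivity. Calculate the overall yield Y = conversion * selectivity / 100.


Overall yield = conversion (%) * selectivity (%) / 100
Conversion = 61.7%, Selectivity = 97.1%
Y = 61.7 * 97.1 / 100
= 59.9107 %

59.9107 %


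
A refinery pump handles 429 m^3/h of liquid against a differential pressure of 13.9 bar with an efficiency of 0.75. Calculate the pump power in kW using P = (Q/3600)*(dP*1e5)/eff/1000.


Q = 429 / 3600 = 0.119167 m^3/s
P = 0.119167 * (13.9 * 1e5) / 0.75 / 1000 = 220.9

220.9 kW


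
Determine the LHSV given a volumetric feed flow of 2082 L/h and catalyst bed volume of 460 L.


LHSV = volumetric feed rate / catalyst volume
= 2082 L/h / 460 L
= 4.526 h^-1

4.526 h^-1


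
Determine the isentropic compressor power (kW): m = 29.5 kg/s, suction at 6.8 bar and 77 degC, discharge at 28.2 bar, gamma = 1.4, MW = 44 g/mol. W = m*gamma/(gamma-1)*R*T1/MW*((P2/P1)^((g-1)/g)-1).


Isentropic work: W = m*(gamma/(gamma-1))*(R*T1/MW)*((P2/P1)^((gamma-1)/gamma) - 1)
T1 = 77 + 273.15 = 350.15 K
Pressure ratio = 28.2 / 6.8 = 4.14706
Exponent = (1.4 - 1)/1.4 = 0.285714
(P2/P1)^exp - 1 = 4.14706^0.285714 - 1 = 0.501402
W = 29.5 * 1.4 / 0.4 * 8.314 * 350.15 / 44 * 0.501402 = 3425

3425 kW


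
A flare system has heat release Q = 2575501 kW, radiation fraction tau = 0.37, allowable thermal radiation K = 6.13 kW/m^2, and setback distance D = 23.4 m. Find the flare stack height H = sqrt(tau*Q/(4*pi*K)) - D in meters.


tau*Q/(4*pi*K) = 0.37 * 2575501 / (4 * pi * 6.13) = 12370.7
sqrt(12370.7) = 111.224
H = 111.224 - 23.4 = 87.82

87.82 m


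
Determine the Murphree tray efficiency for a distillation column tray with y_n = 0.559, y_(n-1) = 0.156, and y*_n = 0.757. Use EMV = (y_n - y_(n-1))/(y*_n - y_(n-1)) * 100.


Murphree vapor efficiency: EMV = (y_n - y_(n-1)) / (y*_n - y_(n-1)) * 100
EMV = (0.559 - 0.156) / (0.757 - 0.156) * 100 = 0.403 / 0.601 * 100 = 67.05

67.05 %


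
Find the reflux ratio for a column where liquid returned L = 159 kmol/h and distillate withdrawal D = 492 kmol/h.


Reflux ratio definition: R = L / D (liquid returned / distillate withdrawn)
L = 159 kmol/h, D = 492 kmol/h
R = 159 / 492 = 0.3232

0.3232


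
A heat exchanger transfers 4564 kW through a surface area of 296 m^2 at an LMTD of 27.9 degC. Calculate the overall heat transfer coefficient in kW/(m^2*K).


From Q = U*A*LMTD, U = Q / (A * LMTD)
U = 4564 / (296 * 27.9) = 4564 / 8258.4 = 0.5526

0.5526 kW/(m^2*K)


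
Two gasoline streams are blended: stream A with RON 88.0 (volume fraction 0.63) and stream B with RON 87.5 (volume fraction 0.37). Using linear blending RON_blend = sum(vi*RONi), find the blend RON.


Linear blending: RON_blend = sum(vi * RONi)
Contribution 1: 0.63 * 88.0 = 55.44
Contribution 2: 0.37 * 87.5 = 32.375
RON_blend = 55.44 + 32.375 = 87.815

87.815


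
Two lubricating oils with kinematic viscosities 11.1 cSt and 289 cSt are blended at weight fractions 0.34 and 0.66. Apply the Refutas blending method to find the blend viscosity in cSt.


Refutas method: VBN_i = 14.534*ln(ln(visc_i + 0.8)) + 10.975, blended linearly by mass fraction; since VBN is linear in VBI_i = ln(ln(visc_i + 0.8)) and the fractions sum to 1, blend VBI directly: visc = exp(exp(VBI_blend)) - 0.8
VBI_1 = ln(ln(11.1 + 0.8)) = 0.906862
VBI_2 = ln(ln(289 + 0.8)) = 1.73505
VBI_blend = 0.34 * 0.906862 + 0.66 * 1.73505 = 1.45347
visc_blend = exp(exp(1.45347)) - 0.8 = 71.29

71.29 cSt


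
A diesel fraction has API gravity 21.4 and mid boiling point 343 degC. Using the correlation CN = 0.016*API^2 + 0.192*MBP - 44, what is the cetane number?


CN = 0.016 * 21.4^2 + 0.192 * 343 - 44
CN = 7.32736 + 65.856 - 44 = 29.18336

29.18336


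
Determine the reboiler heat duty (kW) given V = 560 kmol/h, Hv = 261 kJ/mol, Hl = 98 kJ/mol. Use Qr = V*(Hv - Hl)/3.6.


Qr = 560 * (261 - 98) / 3.6 = 560 * 163 / 3.6 = 25360

25360 kW


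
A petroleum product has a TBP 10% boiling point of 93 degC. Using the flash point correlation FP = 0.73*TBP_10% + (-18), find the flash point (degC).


FP = 0.73 * 93 + (-18) = 49.89

49.89 degC


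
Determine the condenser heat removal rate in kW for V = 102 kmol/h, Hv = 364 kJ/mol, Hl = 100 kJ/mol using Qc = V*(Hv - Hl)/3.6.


Qc = 102 * (364 - 100) / 3.6 = 102 * 264 / 3.6 = 7480

7480 kW


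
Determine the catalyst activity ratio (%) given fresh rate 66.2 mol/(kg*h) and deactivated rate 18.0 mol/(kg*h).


Activity (%) = (rate_used / rate_fresh) * 100
rate_used = 18.0, rate_fresh = 66.2
= (18.0 / 66.2) * 100
= 0.2719 * 100 = 27.19

27.19 %


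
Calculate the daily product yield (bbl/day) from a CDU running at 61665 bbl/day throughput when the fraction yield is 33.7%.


Crude throughput = 61665 bbl/day
Fraction yield = 33.7%
yield = throughput * fraction / 100
yield = 61665 * 33.7 / 100 = 20781.105

20781.105 bbl/day


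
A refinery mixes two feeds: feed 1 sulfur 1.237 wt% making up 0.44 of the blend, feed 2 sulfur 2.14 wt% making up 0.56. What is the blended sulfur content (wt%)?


Linear sulfur blending: S_blend = x1*S1 + x2*S2
Contribution 1: 0.44 * 1.237 = 0.54428 wt%
Contribution 2: 0.56 * 2.14 = 1.1984 wt%
S_blend = 0.54428 + 1.1984 = 1.74268

1.74268 wt%


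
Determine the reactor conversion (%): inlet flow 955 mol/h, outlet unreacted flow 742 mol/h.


X = (F_in - F_out) / F_in * 100
Moles reacted = 955 - 742 = 213
X = 213 / 955 * 100
= 0.2230 * 100
= 22.30 %

22.30 %


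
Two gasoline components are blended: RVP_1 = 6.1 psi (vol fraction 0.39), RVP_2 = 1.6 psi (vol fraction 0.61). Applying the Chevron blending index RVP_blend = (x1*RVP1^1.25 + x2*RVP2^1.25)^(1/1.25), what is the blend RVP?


Chevron index: RVP_blend = (sum xi*RVPi^1.25)^(1/1.25)
RVP^1.25 terms: 0.39 * 6.1^1.25 + 0.61 * 1.6^1.25 = 4.83644
RVP_blend = 4.83644^(1/1.25) = 3.529

3.529 psi


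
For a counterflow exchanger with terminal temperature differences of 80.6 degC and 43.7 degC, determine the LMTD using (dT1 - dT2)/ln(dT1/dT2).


LMTD = (dT1 - dT2) / ln(dT1/dT2)
= (80.6 - 43.7) / ln(80.6 / 43.7) = 36.9 / 0.612151 = 60.28

60.28 degC


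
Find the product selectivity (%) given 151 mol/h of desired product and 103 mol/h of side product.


Selectivity = desired / (desired + undesired) * 100
Total products = 151 + 103 = 254 mol/h
S = 151 / 254 * 100
= 0.5945 * 100
= 59.45 %

59.45 %


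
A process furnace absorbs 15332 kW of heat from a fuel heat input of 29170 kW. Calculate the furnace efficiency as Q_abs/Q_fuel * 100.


Furnace efficiency = Q_absorbed / Q_fuel * 100
= 15332 / 29170 * 100 = 52.56

52.56 %


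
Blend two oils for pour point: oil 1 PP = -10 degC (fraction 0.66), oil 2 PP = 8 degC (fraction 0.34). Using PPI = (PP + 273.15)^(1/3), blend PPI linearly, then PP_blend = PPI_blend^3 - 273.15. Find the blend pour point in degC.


PPI_1 = (-10 + 273.15)^(1/3) = 6.408176
PPI_2 = (8 + 273.15)^(1/3) = 6.551077
PPI_blend = 0.66 * 6.408176 + 0.34 * 6.551077 = 6.456762
PP_blend = 6.456762^3 - 273.15 = 269.181 - 273.15 = -3.97

-3.97 degC


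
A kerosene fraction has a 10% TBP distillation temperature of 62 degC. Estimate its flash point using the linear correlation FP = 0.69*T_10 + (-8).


FP = 0.69 * 62 + (-8) = 34.78

34.78 degC


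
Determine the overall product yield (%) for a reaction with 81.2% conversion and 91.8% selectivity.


Overall yield = conversion (%) * selectivity (%) / 100
Conversion = 81.2%, Selectivity = 91.8%
Y = 81.2 * 91.8 / 100
= 74.5416 %

74.5416 %


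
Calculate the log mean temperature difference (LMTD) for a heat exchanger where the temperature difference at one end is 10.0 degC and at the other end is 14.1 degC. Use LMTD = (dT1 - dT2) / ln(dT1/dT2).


LMTD = (dT1 - dT2) / ln(dT1/dT2)
= (10.0 - 14.1) / ln(10.0 / 14.1) = -4.1 / -0.34359 = 11.93

11.93 degC


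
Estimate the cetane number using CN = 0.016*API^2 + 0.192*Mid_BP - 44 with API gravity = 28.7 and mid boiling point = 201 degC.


CN = 0.016 * 28.7^2 + 0.192 * 201 - 44
CN = 13.17904 + 38.592 - 44 = 7.77104

7.77104


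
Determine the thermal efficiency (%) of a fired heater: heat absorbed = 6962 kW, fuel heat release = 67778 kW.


Furnace efficiency = Q_absorbed / Q_fuel * 100
= 6962 / 67778 * 100 = 10.27

10.27 %


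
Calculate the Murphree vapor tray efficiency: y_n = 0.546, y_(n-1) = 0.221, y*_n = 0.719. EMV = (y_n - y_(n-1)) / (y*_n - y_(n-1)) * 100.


Murphree vapor efficiency: EMV = (y_n - y_(n-1)) / (y*_n - y_(n-1)) * 100
EMV = (0.546 - 0.221) / (0.719 - 0.221) * 100 = 0.325 / 0.498 * 100 = 65.26

65.26 %


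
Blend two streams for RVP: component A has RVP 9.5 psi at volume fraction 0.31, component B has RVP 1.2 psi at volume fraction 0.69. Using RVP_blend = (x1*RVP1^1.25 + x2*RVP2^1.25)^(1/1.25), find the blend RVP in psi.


Chevron index: RVP_blend = (sum xi*RVPi^1.25)^(1/1.25)
RVP^1.25 terms: 0.31 * 9.5^1.25 + 0.69 * 1.2^1.25 = 6.03692
RVP_blend = 6.03692^(1/1.25) = 4.214

4.214 psi


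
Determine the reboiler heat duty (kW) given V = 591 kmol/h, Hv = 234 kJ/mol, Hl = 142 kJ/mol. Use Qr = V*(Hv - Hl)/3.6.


Qr = 591 * (234 - 142) / 3.6 = 591 * 92 / 3.6 = 15100

15100 kW


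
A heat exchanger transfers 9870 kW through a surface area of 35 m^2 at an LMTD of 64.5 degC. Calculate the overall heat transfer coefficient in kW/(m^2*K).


From Q = U*A*LMTD, U = Q / (A * LMTD)
U = 9870 / (35 * 64.5) = 9870 / 2257.5 = 4.372

4.372 kW/(m^2*K)


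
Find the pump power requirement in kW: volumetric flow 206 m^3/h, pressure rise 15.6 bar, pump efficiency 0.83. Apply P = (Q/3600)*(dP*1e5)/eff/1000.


Q = 206 / 3600 = 0.0572222 m^3/s
P = 0.0572222 * (15.6 * 1e5) / 0.83 / 1000 = 107.6

107.6 kW


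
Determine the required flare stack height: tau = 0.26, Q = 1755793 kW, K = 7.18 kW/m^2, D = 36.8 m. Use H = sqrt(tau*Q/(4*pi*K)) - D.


tau*Q/(4*pi*K) = 0.26 * 1755793 / (4 * pi * 7.18) = 5059.56
sqrt(5059.56) = 71.1306
H = 71.1306 - 36.8 = 34.33

34.33 m


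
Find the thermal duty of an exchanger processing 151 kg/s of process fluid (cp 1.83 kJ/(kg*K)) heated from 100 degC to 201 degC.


Q = m_dot * cp * delta_T
delta_T = 201 - 100 = 101 K
Q = 151 * 1.83 * 101
= 276.33 * 101
= 27909.33 kW

27909.33 kW


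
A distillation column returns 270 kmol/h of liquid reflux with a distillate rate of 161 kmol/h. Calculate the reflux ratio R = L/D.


Reflux ratio definition: R = L / D (liquid returned / distillate withdrawn)
L = 270 kmol/h, D = 161 kmol/h
R = 270 / 161 = 1.677

1.677


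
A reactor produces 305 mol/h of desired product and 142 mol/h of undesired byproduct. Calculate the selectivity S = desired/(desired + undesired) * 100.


Selectivity = desired / (desired + undesired) * 100
Total products = 305 + 142 = 447 mol/h
S = 305 / 447 * 100
= 0.6823 * 100
= 68.23 %

68.23 %


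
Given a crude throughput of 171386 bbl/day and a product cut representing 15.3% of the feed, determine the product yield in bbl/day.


Crude throughput = 171386 bbl/day
Fraction yield = 15.3%
yield = throughput * fraction / 100
yield = 171386 * 15.3 / 100 = 26222.058

26222.058 bbl/day


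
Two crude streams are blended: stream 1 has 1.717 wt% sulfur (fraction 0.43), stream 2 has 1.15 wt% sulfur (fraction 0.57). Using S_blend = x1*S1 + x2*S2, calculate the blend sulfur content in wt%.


Linear sulfur blending: S_blend = x1*S1 + x2*S2
Contribution 1: 0.43 * 1.717 = 0.73831 wt%
Contribution 2: 0.57 * 1.15 = 0.6555 wt%
S_blend = 0.73831 + 0.6555 = 1.39381

1.39381 wt%


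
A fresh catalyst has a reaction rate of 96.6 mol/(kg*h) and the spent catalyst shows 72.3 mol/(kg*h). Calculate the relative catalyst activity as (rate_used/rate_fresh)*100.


Activity (%) = (rate_used / rate_fresh) * 100
rate_used = 72.3, rate_fresh = 96.6
= (72.3 / 96.6) * 100
= 0.7484 * 100 = 74.84

74.84 %


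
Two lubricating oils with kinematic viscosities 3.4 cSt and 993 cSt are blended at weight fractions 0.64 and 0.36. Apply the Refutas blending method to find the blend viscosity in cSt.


Refutas method: VBN_i = 14.534*ln(ln(visc_i + 0.8)) + 10.975, blended linearly by mass fraction; since VBN is linear in VBI_i = ln(ln(visc_i + 0.8)) and the fractions sum to 1, blend VBI directly: visc = exp(exp(VBI_blend)) - 0.8
VBI_1 = ln(ln(3.4 + 0.8)) = 0.361224
VBI_2 = ln(ln(993 + 0.8)) = 1.93174
VBI_blend = 0.64 * 0.361224 + 0.36 * 1.93174 = 0.92661
visc_blend = exp(exp(0.92661)) - 0.8 = 11.70

11.70 cSt


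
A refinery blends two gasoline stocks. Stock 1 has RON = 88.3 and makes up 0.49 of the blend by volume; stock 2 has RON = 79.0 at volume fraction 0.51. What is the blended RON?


Linear blending: RON_blend = sum(vi * RONi)
Contribution 1: 0.49 * 88.3 = 43.267
Contribution 2: 0.51 * 79.0 = 40.29
RON_blend = 43.267 + 40.29 = 83.557

83.557


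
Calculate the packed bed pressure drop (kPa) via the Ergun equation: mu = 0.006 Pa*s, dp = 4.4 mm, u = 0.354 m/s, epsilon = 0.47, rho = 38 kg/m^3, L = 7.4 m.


dp = 4.4 mm = 0.0044 m
Viscous term = 150*0.006*0.354*(1-0.47)^2 / (0.0044^2*0.47^3) = 44524.5
Inertial term = 1.75*38*0.354^2*(1-0.47) / (0.0044*0.47^3) = 9668.47
dP/L = 44524.5 + 9668.47 = 54193 Pa/m
dP = 54193 * 7.4 / 1000 = 401.0 kPa

401.0 kPa


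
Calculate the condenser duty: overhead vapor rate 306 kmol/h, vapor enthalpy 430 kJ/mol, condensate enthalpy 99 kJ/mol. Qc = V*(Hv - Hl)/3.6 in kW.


Qc = 306 * (430 - 99) / 3.6 = 306 * 331 / 3.6 = 28140

28140 kW


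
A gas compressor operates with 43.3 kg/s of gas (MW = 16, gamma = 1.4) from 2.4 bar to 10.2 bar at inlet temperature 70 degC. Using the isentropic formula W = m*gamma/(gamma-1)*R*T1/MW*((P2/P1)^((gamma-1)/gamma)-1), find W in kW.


Isentropic work: W = m*(gamma/(gamma-1))*(R*T1/MW)*((P2/P1)^((gamma-1)/gamma) - 1)
T1 = 70 + 273.15 = 343.15 K
Pressure ratio = 10.2 / 2.4 = 4.25
Exponent = (1.4 - 1)/1.4 = 0.285714
(P2/P1)^exp - 1 = 4.25^0.285714 - 1 = 0.511957
W = 43.3 * 1.4 / 0.4 * 8.314 * 343.15 / 16 * 0.511957 = 13830

13830 kW


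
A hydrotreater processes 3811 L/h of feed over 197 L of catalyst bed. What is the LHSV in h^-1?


LHSV = volumetric feed rate / catalyst volume
= 3811 L/h / 197 L
= 19.35 h^-1

19.35 h^-1


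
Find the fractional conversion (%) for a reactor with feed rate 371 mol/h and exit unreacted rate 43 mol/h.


X = (F_in - F_out) / F_in * 100
Moles reacted = 371 - 43 = 328
X = 328 / 371 * 100
= 0.8841 * 100
= 88.41 %

88.41 %


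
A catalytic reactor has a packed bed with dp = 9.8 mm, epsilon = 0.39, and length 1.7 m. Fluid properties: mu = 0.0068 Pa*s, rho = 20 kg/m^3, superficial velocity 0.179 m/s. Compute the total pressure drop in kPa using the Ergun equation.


dp = 9.8 mm = 0.0098 m
Viscous term = 150*0.0068*0.179*(1-0.39)^2 / (0.0098^2*0.39^3) = 11925.2
Inertial term = 1.75*20*0.179^2*(1-0.39) / (0.0098*0.39^3) = 1176.75
dP/L = 11925.2 + 1176.75 = 13102 Pa/m
dP = 13102 * 1.7 / 1000 = 22.27 kPa

22.27 kPa


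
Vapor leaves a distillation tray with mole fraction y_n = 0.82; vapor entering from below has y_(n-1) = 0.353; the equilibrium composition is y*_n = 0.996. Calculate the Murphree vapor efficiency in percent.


Murphree vapor efficiency: EMV = (y_n - y_(n-1)) / (y*_n - y_(n-1)) * 100
EMV = (0.82 - 0.353) / (0.996 - 0.353) * 100 = 0.467 / 0.643 * 100 = 72.63

72.63 %


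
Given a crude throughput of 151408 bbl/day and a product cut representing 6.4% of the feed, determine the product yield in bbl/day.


Crude throughput = 151408 bbl/day
Fraction yield = 6.4%
yield = throughput * fraction / 100
yield = 151408 * 6.4 / 100 = 9690.112

9690.112 bbl/day


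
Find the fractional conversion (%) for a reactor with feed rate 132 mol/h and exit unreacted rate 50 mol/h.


X = (F_in - F_out) / F_in * 100
Moles reacted = 132 - 50 = 82
X = 82 / 132 * 100
= 0.6212 * 100
= 62.12 %

62.12 %


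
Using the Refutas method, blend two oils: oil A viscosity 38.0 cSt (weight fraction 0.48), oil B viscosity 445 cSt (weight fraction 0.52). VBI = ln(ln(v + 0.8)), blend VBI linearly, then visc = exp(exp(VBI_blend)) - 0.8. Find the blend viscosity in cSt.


Refutas method: VBN_i = 14.534*ln(ln(visc_i + 0.8)) + 10.975, blended linearly by mass fraction; since VBN is linear in VBI_i = ln(ln(visc_i + 0.8)) and the fractions sum to 1, blend VBI directly: visc = exp(exp(VBI_blend)) - 0.8
VBI_1 = ln(ln(38.0 + 0.8)) = 1.29703
VBI_2 = ln(ln(445 + 0.8)) = 1.80827
VBI_blend = 0.48 * 1.29703 + 0.52 * 1.80827 = 1.56287
visc_blend = exp(exp(1.56287)) - 0.8 = 117.4

117.4 cSt


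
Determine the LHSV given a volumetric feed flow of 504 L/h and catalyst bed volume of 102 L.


LHSV = volumetric feed rate / catalyst volume
= 504 L/h / 102 L
= 4.941 h^-1

4.941 h^-1


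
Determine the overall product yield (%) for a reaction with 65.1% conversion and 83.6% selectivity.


Overall yield = conversion (%) * selectivity (%) / 100
Conversion = 65.1%, Selectivity = 83.6%
Y = 65.1 * 83.6 / 100
= 54.4236 %

54.4236 %


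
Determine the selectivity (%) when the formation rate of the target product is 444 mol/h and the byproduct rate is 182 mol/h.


Selectivity = desired / (desired + undesired) * 100
Total products = 444 + 182 = 626 mol/h
S = 444 / 626 * 100
= 0.7093 * 100
= 70.93 %

70.93 %


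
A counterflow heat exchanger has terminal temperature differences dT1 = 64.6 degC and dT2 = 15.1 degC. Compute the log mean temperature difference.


LMTD = (dT1 - dT2) / ln(dT1/dT2)
= (64.6 - 15.1) / ln(64.6 / 15.1) = 49.5 / 1.45352 = 34.06

34.06 degC


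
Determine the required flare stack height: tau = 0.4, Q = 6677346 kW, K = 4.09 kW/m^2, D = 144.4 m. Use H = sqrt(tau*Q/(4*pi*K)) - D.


tau*Q/(4*pi*K) = 0.4 * 6677346 / (4 * pi * 4.09) = 51967.4
sqrt(51967.4) = 227.964
H = 227.964 - 144.4 = 83.56

83.56 m


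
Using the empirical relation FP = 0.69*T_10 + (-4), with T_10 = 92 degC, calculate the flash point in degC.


FP = 0.69 * 92 + (-4) = 59.48

59.48 degC


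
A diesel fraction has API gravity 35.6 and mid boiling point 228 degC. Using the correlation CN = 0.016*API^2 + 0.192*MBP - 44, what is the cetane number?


CN = 0.016 * 35.6^2 + 0.192 * 228 - 44
CN = 20.27776 + 43.776 - 44 = 20.05376

20.05376


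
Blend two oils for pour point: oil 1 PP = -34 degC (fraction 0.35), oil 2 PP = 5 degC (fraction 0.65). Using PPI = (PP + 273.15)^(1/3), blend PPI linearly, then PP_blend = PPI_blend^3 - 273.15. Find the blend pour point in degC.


PPI_1 = (-34 + 273.15)^(1/3) = 6.20712
PPI_2 = (5 + 273.15)^(1/3) = 6.527693
PPI_blend = 0.35 * 6.20712 + 0.65 * 6.527693 = 6.415492
PP_blend = 6.415492^3 - 273.15 = 264.0523 - 273.15 = -9.1

-9.1 degC


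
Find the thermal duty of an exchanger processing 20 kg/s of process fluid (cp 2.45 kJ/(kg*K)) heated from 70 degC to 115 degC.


Q = m_dot * cp * delta_T
delta_T = 115 - 70 = 45 K
Q = 20 * 2.45 * 45
= 49 * 45
= 2205 kW

2205 kW


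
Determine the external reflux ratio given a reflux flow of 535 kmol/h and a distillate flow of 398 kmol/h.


Reflux ratio definition: R = L / D (liquid returned / distillate withdrawn)
L = 535 kmol/h, D = 398 kmol/h
R = 535 / 398 = 1.344

1.344


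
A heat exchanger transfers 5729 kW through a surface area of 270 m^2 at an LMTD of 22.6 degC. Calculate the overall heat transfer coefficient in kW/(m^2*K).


From Q = U*A*LMTD, U = Q / (A * LMTD)
U = 5729 / (270 * 22.6) = 5729 / 6102 = 0.9389

0.9389 kW/(m^2*K)


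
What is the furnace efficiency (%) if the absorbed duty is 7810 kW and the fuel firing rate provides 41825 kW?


Furnace efficiency = Q_absorbed / Q_fuel * 100
= 7810 / 41825 * 100 = 18.67

18.67 %


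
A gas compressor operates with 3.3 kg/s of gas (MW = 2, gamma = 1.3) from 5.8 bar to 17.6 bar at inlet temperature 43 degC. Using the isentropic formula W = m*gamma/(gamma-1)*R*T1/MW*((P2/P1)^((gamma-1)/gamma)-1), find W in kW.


Isentropic work: W = m*(gamma/(gamma-1))*(R*T1/MW)*((P2/P1)^((gamma-1)/gamma) - 1)
T1 = 43 + 273.15 = 316.15 K
Pressure ratio = 17.6 / 5.8 = 3.03448
Exponent = (1.3 - 1)/1.3 = 0.230769
(P2/P1)^exp - 1 = 3.03448^0.230769 - 1 = 0.291963
W = 3.3 * 1.3 / 0.3 * 8.314 * 316.15 / 2 * 0.291963 = 5487

5487 kW


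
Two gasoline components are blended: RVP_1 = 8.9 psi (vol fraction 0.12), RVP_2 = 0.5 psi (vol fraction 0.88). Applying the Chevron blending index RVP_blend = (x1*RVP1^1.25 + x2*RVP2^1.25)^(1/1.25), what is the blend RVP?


Chevron index: RVP_blend = (sum xi*RVPi^1.25)^(1/1.25)
RVP^1.25 terms: 0.12 * 8.9^1.25 + 0.88 * 0.5^1.25 = 2.21466
RVP_blend = 2.21466^(1/1.25) = 1.889

1.889 psi


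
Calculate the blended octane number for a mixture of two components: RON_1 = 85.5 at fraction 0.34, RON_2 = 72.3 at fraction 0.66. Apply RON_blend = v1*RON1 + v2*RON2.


Linear blending: RON_blend = sum(vi * RONi)
Contribution 1: 0.34 * 85.5 = 29.07
Contribution 2: 0.66 * 72.3 = 47.718
RON_blend = 29.07 + 47.718 = 76.788

76.788


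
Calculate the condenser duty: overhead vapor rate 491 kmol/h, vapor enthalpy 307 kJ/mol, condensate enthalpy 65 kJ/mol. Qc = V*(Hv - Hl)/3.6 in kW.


Qc = 491 * (307 - 65) / 3.6 = 491 * 242 / 3.6 = 33010

33010 kW


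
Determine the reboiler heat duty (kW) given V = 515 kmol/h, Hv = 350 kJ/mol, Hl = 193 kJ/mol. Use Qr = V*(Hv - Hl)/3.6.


Qr = 515 * (350 - 193) / 3.6 = 515 * 157 / 3.6 = 22460

22460 kW


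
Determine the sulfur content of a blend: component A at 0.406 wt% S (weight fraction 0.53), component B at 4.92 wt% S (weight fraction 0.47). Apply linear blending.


Linear sulfur blending: S_blend = x1*S1 + x2*S2
Contribution 1: 0.53 * 0.406 = 0.21518 wt%
Contribution 2: 0.47 * 4.92 = 2.3124 wt%
S_blend = 0.21518 + 2.3124 = 2.52758

2.52758 wt%


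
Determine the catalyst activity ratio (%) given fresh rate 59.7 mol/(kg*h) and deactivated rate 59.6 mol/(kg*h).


Activity (%) = (rate_used / rate_fresh) * 100
rate_used = 59.6, rate_fresh = 59.7
= (59.6 / 59.7) * 100
= 0.9983 * 100 = 99.83

99.83 %


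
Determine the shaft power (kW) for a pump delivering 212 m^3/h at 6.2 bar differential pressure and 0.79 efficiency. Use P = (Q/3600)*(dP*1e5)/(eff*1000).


Q = 212 / 3600 = 0.0588889 m^3/s
P = 0.0588889 * (6.2 * 1e5) / 0.79 / 1000 = 46.22

46.22 kW


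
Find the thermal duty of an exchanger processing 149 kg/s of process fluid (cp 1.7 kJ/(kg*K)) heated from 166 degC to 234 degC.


Q = m_dot * cp * delta_T
delta_T = 234 - 166 = 68 K
Q = 149 * 1.7 * 68
= 253.3 * 68
= 17224.4 kW

17224.4 kW


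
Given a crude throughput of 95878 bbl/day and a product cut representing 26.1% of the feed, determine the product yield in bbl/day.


Crude throughput = 95878 bbl/day
Fraction yield = 26.1%
yield = throughput * fraction / 100
yield = 95878 * 26.1 / 100 = 25024.158

25024.158 bbl/day


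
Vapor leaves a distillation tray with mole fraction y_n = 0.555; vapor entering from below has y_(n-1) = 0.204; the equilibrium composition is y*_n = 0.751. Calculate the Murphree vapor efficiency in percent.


Murphree vapor efficiency: EMV = (y_n - y_(n-1)) / (y*_n - y_(n-1)) * 100
EMV = (0.555 - 0.204) / (0.751 - 0.204) * 100 = 0.351 / 0.547 * 100 = 64.17

64.17 %


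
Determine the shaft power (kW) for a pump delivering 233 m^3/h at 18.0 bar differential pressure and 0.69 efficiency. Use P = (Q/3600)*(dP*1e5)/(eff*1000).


Q = 233 / 3600 = 0.0647222 m^3/s
P = 0.0647222 * (18.0 * 1e5) / 0.69 / 1000 = 168.8

168.8 kW


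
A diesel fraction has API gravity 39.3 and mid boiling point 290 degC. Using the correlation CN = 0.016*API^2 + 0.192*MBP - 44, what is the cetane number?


CN = 0.016 * 39.3^2 + 0.192 * 290 - 44
CN = 24.71184 + 55.68 - 44 = 36.39184

36.39184


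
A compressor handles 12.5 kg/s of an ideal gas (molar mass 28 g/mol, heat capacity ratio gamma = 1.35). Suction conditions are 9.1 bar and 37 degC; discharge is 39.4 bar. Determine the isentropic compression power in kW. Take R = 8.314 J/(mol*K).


Isentropic work: W = m*(gamma/(gamma-1))*(R*T1/MW)*((P2/P1)^((gamma-1)/gamma) - 1)
T1 = 37 + 273.15 = 310.15 K
Pressure ratio = 39.4 / 9.1 = 4.32967
Exponent = (1.35 - 1)/1.35 = 0.259259
(P2/P1)^exp - 1 = 4.32967^0.259259 - 1 = 0.4622
W = 12.5 * 1.35 / 0.35 * 8.314 * 310.15 / 28 * 0.4622 = 2052

2052 kW


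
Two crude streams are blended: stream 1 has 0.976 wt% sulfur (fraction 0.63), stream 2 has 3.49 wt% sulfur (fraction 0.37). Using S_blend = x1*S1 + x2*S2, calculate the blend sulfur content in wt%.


Linear sulfur blending: S_blend = x1*S1 + x2*S2
Contribution 1: 0.63 * 0.976 = 0.61488 wt%
Contribution 2: 0.37 * 3.49 = 1.2913 wt%
S_blend = 0.61488 + 1.2913 = 1.90618

1.90618 wt%


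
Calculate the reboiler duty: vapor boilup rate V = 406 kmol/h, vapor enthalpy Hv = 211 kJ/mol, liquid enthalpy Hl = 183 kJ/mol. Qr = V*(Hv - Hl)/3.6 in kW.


Qr = 406 * (211 - 183) / 3.6 = 406 * 28 / 3.6 = 3158

3158 kW


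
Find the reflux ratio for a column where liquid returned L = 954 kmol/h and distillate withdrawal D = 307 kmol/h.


Reflux ratio definition: R = L / D (liquid returned / distillate withdrawn)
L = 954 kmol/h, D = 307 kmol/h
R = 954 / 307 = 3.107

3.107
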